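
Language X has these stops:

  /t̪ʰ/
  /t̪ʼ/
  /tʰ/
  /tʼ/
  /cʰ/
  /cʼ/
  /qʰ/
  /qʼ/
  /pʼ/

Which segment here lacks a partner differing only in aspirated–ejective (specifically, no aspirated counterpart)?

Dental: /t̪ʰ/ ~ /t̪ʼ/
Alveolar: /tʰ/ ~ /tʼ/
Palatal: /cʰ/ ~ /cʼ/
Uvular: /qʰ/ ~ /qʼ/
Bilabial: only /pʼ/ (ejective); no aspirated partner.
So /pʼ/ is the unpaired segment.

/pʼ/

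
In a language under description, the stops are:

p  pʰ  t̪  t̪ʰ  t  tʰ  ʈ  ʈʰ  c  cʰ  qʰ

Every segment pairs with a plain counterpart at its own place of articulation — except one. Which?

/qʰ/

Bilabial: /p/ ~ /pʰ/
Dental: /t̪/ ~ /t̪ʰ/
Alveolar: /t/ ~ /tʰ/
Retroflex: /ʈ/ ~ /ʈʰ/
Palatal: /c/ ~ /cʰ/
Uvular: only /qʰ/ (aspirated); no plain partner.
So /qʰ/ is the unpaired segment.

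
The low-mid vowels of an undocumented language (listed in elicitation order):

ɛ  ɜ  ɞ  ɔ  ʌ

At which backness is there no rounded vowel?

Unrounded: /ɛ/ (front), /ɜ/ (central), /ʌ/ (back).
Rounded: /ɞ/ (central), /ɔ/ (back).
Every backness has a rounded member except front, where /œ/ would be expected.

front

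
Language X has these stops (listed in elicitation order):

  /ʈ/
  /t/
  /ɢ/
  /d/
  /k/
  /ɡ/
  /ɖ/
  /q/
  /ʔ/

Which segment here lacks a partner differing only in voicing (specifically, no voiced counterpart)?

Alveolar: /t/ ~ /d/
Retroflex: /ʈ/ ~ /ɖ/
Velar: /k/ ~ /ɡ/
Uvular: /q/ ~ /ɢ/
Glottal: only /ʔ/ (voiceless); no voiced partner.
So /ʔ/ is the unpaired segment.

/ʔ/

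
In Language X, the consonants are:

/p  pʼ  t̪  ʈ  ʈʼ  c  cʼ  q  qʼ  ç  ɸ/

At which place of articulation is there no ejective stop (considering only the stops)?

dental

bilabial: plain /p/, ejective /pʼ/.
dental: plain /t̪/, ejective —.
retroflex: plain /ʈ/, ejective /ʈʼ/.
palatal: plain /c/, ejective /cʼ/.
uvular: plain /q/, ejective /qʼ/.
Every place of articulation has an ejective member except dental, where /t̪ʼ/ would be expected.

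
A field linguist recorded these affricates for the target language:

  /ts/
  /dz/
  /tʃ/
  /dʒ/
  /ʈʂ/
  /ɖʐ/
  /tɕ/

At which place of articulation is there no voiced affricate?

place of articulation  voiceless  voiced  
alveolar          ts        dz      
postalveolar      tʃ        dʒ      
retroflex         ʈʂ        ɖʐ      
alveolo-palatal   tɕ        —       
Every place of articulation has a voiced member except alveolo-palatal, where /dʑ/ would be expected.

alveolo-palatal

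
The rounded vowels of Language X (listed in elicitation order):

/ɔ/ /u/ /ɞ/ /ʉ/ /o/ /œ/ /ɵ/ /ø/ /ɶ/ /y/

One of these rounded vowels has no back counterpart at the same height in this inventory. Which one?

/ɶ/

High: /y/ ~ /ʉ/ ~ /u/
High-mid: /ø/ ~ /ɵ/ ~ /o/
Low-mid: /œ/ ~ /ɞ/ ~ /ɔ/
Low: only /ɶ/ (front); no back partner.
So /ɶ/ is the unpaired segment.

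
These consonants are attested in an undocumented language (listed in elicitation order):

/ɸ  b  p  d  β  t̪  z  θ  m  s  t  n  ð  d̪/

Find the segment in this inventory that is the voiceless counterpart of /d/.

/d/ is a voiced alveolar stop.
The voiceless counterpart is a voiceless alveolar stop — in this inventory, /t/.

/t/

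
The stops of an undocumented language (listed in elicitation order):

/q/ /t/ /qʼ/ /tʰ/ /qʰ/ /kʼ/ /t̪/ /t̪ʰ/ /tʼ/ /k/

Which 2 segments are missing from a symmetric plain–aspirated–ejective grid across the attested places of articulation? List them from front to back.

/t̪ʼ/, /kʰ/

place of articulation  plain     aspirated  ejective
dental            t̪        t̪ʰ       —       
alveolar          t         tʰ        tʼ      
velar             k         —         kʼ      
uvular            q         qʰ        qʼ      
Gaps, from front to back: dental lacks ejective (/t̪ʼ/); velar lacks aspirated (/kʰ/).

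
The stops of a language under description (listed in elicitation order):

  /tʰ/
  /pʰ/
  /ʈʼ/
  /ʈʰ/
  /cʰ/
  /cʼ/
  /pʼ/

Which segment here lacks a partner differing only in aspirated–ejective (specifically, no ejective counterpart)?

/tʰ/

Bilabial: /pʰ/ ~ /pʼ/
Retroflex: /ʈʰ/ ~ /ʈʼ/
Palatal: /cʰ/ ~ /cʼ/
Alveolar: only /tʰ/ (aspirated); no ejective partner.
So /tʰ/ is the unpaired segment.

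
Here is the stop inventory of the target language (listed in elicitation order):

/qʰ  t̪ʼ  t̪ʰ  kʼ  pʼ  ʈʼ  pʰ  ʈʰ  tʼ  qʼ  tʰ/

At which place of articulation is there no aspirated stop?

velar

Aspirated: /pʰ/ (bilabial), /t̪ʰ/ (dental), /tʰ/ (alveolar), /ʈʰ/ (retroflex), /qʰ/ (uvular).
Ejective: /pʼ/ (bilabial), /t̪ʼ/ (dental), /tʼ/ (alveolar), /ʈʼ/ (retroflex), /kʼ/ (velar), /qʼ/ (uvular).
Every place of articulation has an aspirated member except velar, where /kʰ/ would be expected.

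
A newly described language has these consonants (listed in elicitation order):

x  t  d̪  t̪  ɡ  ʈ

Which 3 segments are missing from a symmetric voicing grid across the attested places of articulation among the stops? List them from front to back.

/d/, /ɖ/, /k/

place of articulation  voiceless  voiced  
dental            t̪        d̪      
alveolar          t         —       
retroflex         ʈ         —       
velar             —         ɡ       
Gaps, from front to back: alveolar lacks voiced (/d/); retroflex lacks voiced (/ɖ/); velar lacks voiceless (/k/).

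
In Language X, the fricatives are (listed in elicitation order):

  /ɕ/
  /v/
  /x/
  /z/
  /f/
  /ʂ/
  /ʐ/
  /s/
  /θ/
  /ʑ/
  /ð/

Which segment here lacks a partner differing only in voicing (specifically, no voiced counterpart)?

Labiodental: /f/ ~ /v/
Dental: /θ/ ~ /ð/
Alveolar: /s/ ~ /z/
Retroflex: /ʂ/ ~ /ʐ/
Alveolo-palatal: /ɕ/ ~ /ʑ/
Velar: only /x/ (voiceless); no voiced partner.
So /x/ is the unpaired segment.

/x/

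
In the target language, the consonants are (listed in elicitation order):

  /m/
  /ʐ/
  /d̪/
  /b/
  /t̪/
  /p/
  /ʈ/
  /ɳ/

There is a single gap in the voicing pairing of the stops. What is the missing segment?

/ɖ/

place of articulation  voiceless  voiced  
bilabial          p         b       
dental            t̪        d̪      
retroflex         ʈ         —       
The retroflex row has no voiced member, so the gap is the voiced retroflex stop /ɖ/.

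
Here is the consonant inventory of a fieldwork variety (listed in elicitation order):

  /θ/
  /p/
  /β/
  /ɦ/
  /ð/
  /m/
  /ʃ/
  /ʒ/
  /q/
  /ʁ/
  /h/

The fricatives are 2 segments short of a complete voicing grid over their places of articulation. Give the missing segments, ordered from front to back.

/ɸ/, /χ/

Voiceless: /θ/ (dental), /ʃ/ (postalveolar), /h/ (glottal).
Voiced: /β/ (bilabial), /ð/ (dental), /ʒ/ (postalveolar), /ʁ/ (uvular), /ɦ/ (glottal).
Gaps, from front to back: bilabial lacks voiceless (/ɸ/); uvular lacks voiceless (/χ/).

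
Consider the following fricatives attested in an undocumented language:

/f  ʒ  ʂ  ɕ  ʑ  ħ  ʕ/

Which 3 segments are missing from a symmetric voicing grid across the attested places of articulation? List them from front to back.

labiodental: voiceless /f/, voiced —.
postalveolar: voiceless —, voiced /ʒ/.
retroflex: voiceless /ʂ/, voiced —.
alveolo-palatal: voiceless /ɕ/, voiced /ʑ/.
pharyngeal: voiceless /ħ/, voiced /ʕ/.
Gaps, from front to back: labiodental lacks voiced (/v/); postalveolar lacks voiceless (/ʃ/); retroflex lacks voiced (/ʐ/).

/v/, /ʃ/, /ʐ/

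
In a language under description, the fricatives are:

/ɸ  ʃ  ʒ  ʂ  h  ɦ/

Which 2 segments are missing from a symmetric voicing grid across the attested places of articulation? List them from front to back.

/β/, /ʐ/

Voiceless: /ɸ/ (bilabial), /ʃ/ (postalveolar), /ʂ/ (retroflex), /h/ (glottal).
Voiced: /ʒ/ (postalveolar), /ɦ/ (glottal).
Gaps, from front to back: bilabial lacks voiced (/β/); retroflex lacks voiced (/ʐ/).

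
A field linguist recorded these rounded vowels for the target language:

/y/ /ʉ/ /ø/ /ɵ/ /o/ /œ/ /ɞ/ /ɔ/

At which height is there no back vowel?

height            front     central   back    
high              y         ʉ         —       
high-mid          ø         ɵ         o       
low-mid           œ         ɞ         ɔ       
Every height has a back member except high, where /u/ would be expected.

high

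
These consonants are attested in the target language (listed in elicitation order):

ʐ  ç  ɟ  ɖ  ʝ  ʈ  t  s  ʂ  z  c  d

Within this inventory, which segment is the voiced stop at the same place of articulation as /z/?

/z/ is a voiced alveolar fricative.
The voiced stop at the same place is a voiced alveolar stop — in this inventory, /d/.

/d/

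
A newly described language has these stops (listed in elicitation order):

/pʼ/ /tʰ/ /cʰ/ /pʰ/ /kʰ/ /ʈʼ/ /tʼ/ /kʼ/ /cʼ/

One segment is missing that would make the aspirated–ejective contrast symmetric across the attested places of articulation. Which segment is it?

place of articulation  aspirated  ejective
bilabial          pʰ        pʼ      
alveolar          tʰ        tʼ      
retroflex         —         ʈʼ      
palatal           cʰ        cʼ      
velar             kʰ        kʼ      
The retroflex row has no aspirated member, so the gap is the aspirated retroflex stop /ʈʰ/.

/ʈʰ/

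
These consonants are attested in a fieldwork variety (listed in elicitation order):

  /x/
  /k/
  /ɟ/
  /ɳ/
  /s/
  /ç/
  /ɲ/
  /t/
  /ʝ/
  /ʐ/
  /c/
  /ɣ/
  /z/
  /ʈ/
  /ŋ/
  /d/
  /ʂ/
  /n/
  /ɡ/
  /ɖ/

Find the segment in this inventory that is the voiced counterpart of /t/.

/t/ is a voiceless alveolar stop.
The voiced counterpart is a voiced alveolar stop — in this inventory, /d/.

/d/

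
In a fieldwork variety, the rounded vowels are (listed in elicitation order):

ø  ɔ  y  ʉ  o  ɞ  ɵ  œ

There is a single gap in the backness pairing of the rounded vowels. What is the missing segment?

/u/

Front: /y/ (high), /ø/ (high-mid), /œ/ (low-mid).
Central: /ʉ/ (high), /ɵ/ (high-mid), /ɞ/ (low-mid).
Back: /o/ (high-mid), /ɔ/ (low-mid).
The high row has no back member, so the gap is the high back rounded vowel /u/.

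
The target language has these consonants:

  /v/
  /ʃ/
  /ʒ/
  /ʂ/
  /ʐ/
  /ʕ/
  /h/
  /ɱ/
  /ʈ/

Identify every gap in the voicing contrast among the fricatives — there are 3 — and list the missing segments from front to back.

place of articulation  voiceless  voiced  
labiodental       —         v       
postalveolar      ʃ         ʒ       
retroflex         ʂ         ʐ       
pharyngeal        —         ʕ       
glottal           h         —       
Gaps, from front to back: labiodental lacks voiceless (/f/); pharyngeal lacks voiceless (/ħ/); glottal lacks voiced (/ɦ/).

/f/, /ħ/, /ɦ/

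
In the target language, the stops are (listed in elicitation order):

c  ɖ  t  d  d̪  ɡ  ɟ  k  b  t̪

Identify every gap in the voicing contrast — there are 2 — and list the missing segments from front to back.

Voiceless: /t̪/ (dental), /t/ (alveolar), /c/ (palatal), /k/ (velar).
Voiced: /b/ (bilabial), /d̪/ (dental), /d/ (alveolar), /ɖ/ (retroflex), /ɟ/ (palatal), /ɡ/ (velar).
Gaps, from front to back: bilabial lacks voiceless (/p/); retroflex lacks voiceless (/ʈ/).

/p/, /ʈ/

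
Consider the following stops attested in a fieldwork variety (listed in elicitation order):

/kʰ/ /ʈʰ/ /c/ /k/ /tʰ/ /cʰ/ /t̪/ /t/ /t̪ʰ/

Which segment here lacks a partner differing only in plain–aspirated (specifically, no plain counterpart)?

Dental: /t̪/ ~ /t̪ʰ/
Alveolar: /t/ ~ /tʰ/
Palatal: /c/ ~ /cʰ/
Velar: /k/ ~ /kʰ/
Retroflex: only /ʈʰ/ (aspirated); no plain partner.
So /ʈʰ/ is the unpaired segment.

/ʈʰ/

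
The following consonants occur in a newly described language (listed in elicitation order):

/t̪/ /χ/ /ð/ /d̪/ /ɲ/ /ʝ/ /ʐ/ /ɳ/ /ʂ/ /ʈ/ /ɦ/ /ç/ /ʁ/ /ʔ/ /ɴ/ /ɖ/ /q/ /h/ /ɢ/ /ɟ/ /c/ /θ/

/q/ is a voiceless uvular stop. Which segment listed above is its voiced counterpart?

The voiced counterpart is a voiced uvular stop — in this inventory, /ɢ/.

/ɢ/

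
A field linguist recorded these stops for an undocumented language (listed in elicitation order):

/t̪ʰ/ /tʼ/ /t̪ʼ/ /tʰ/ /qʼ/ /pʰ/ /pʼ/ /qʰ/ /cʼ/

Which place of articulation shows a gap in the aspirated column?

palatal

Aspirated: /pʰ/ (bilabial), /t̪ʰ/ (dental), /tʰ/ (alveolar), /qʰ/ (uvular).
Ejective: /pʼ/ (bilabial), /t̪ʼ/ (dental), /tʼ/ (alveolar), /cʼ/ (palatal), /qʼ/ (uvular).
Every place of articulation has an aspirated member except palatal, where /cʰ/ would be expected.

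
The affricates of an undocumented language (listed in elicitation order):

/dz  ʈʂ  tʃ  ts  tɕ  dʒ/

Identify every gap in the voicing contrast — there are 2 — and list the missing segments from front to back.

/ɖʐ/, /dʑ/

Voiceless: /ts/ (alveolar), /tʃ/ (postalveolar), /ʈʂ/ (retroflex), /tɕ/ (alveolo-palatal).
Voiced: /dz/ (alveolar), /dʒ/ (postalveolar).
Gaps, from front to back: retroflex lacks voiced (/ɖʐ/); alveolo-palatal lacks voiced (/dʑ/).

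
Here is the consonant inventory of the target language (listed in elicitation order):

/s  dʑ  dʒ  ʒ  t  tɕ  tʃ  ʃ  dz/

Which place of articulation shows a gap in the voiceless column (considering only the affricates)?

alveolar

Voiceless: /tʃ/ (postalveolar), /tɕ/ (alveolo-palatal).
Voiced: /dz/ (alveolar), /dʒ/ (postalveolar), /dʑ/ (alveolo-palatal).
Every place of articulation has a voiceless member except alveolar, where /ts/ would be expected.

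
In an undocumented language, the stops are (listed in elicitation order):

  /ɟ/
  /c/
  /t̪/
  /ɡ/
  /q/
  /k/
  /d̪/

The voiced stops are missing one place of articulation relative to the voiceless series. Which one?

dental: voiceless /t̪/, voiced /d̪/.
palatal: voiceless /c/, voiced /ɟ/.
velar: voiceless /k/, voiced /ɡ/.
uvular: voiceless /q/, voiced —.
Every place of articulation has a voiced member except uvular, where /ɢ/ would be expected.

uvular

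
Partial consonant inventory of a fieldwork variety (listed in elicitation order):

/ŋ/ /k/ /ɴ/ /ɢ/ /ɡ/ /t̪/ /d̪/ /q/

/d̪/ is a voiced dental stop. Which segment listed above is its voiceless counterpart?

/t̪/

The voiceless counterpart is a voiceless dental stop — in this inventory, /t̪/.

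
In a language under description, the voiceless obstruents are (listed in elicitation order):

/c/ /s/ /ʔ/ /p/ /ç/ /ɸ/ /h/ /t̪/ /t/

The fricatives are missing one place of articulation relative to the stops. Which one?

dental

Stop: /p/ (bilabial), /t̪/ (dental), /t/ (alveolar), /c/ (palatal), /ʔ/ (glottal).
Fricative: /ɸ/ (bilabial), /s/ (alveolar), /ç/ (palatal), /h/ (glottal).
Every place of articulation has a fricative member except dental, where /θ/ would be expected.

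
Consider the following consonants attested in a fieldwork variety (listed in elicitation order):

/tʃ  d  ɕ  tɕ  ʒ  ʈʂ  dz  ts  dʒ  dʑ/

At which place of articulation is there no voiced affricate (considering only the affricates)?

retroflex

Voiceless: /ts/ (alveolar), /tʃ/ (postalveolar), /ʈʂ/ (retroflex), /tɕ/ (alveolo-palatal).
Voiced: /dz/ (alveolar), /dʒ/ (postalveolar), /dʑ/ (alveolo-palatal).
Every place of articulation has a voiced member except retroflex, where /ɖʐ/ would be expected.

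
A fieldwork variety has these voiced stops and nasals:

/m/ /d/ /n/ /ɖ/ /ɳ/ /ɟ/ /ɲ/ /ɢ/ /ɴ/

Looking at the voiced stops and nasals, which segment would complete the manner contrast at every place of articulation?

bilabial: oral stop —, nasal /m/.
alveolar: oral stop /d/, nasal /n/.
retroflex: oral stop /ɖ/, nasal /ɳ/.
palatal: oral stop /ɟ/, nasal /ɲ/.
uvular: oral stop /ɢ/, nasal /ɴ/.
The bilabial row has no oral stop member, so the gap is the bilabial oral stop /b/.

/b/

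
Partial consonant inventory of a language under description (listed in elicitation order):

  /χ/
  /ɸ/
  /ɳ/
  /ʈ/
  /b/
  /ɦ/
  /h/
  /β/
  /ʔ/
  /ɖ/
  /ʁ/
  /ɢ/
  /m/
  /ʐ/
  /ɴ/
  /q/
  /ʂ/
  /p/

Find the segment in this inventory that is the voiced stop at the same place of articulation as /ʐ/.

/ɖ/

/ʐ/ is a voiced retroflex fricative.
The voiced stop at the same place is a voiced retroflex stop — in this inventory, /ɖ/.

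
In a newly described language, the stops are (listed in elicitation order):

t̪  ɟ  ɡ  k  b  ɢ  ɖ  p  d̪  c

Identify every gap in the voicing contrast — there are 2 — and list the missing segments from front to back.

/ʈ/, /q/

Voiceless: /p/ (bilabial), /t̪/ (dental), /c/ (palatal), /k/ (velar).
Voiced: /b/ (bilabial), /d̪/ (dental), /ɖ/ (retroflex), /ɟ/ (palatal), /ɡ/ (velar), /ɢ/ (uvular).
Gaps, from front to back: retroflex lacks voiceless (/ʈ/); uvular lacks voiceless (/q/).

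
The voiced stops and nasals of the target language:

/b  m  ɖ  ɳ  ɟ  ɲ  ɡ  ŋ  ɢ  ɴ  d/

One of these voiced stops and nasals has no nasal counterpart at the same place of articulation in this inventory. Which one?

/d/

Bilabial: /b/ ~ /m/
Retroflex: /ɖ/ ~ /ɳ/
Palatal: /ɟ/ ~ /ɲ/
Velar: /ɡ/ ~ /ŋ/
Uvular: /ɢ/ ~ /ɴ/
Alveolar: only /d/ (oral stop); no nasal partner.
So /d/ is the unpaired segment.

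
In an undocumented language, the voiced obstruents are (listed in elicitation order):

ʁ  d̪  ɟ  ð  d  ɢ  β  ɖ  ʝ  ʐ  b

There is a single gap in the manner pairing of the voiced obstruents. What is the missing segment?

Stop: /b/ (bilabial), /d̪/ (dental), /d/ (alveolar), /ɖ/ (retroflex), /ɟ/ (palatal), /ɢ/ (uvular).
Fricative: /β/ (bilabial), /ð/ (dental), /ʐ/ (retroflex), /ʝ/ (palatal), /ʁ/ (uvular).
The alveolar row has no fricative member, so the gap is the alveolar fricative /z/.

/z/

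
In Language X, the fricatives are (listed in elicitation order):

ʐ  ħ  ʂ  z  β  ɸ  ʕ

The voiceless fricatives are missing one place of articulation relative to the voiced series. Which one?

alveolar

bilabial: voiceless /ɸ/, voiced /β/.
alveolar: voiceless —, voiced /z/.
retroflex: voiceless /ʂ/, voiced /ʐ/.
pharyngeal: voiceless /ħ/, voiced /ʕ/.
Every place of articulation has a voiceless member except alveolar, where /s/ would be expected.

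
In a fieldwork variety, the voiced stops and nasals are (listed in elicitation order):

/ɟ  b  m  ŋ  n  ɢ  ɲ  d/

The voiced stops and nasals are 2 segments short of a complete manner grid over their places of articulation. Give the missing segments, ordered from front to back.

bilabial: oral stop /b/, nasal /m/.
alveolar: oral stop /d/, nasal /n/.
palatal: oral stop /ɟ/, nasal /ɲ/.
velar: oral stop —, nasal /ŋ/.
uvular: oral stop /ɢ/, nasal —.
Gaps, from front to back: velar lacks oral stop (/ɡ/); uvular lacks nasal (/ɴ/).

/ɡ/, /ɴ/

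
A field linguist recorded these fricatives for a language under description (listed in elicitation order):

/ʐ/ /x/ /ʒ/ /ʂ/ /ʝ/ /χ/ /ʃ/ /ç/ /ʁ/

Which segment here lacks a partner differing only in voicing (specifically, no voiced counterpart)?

/x/

Postalveolar: /ʃ/ ~ /ʒ/
Retroflex: /ʂ/ ~ /ʐ/
Palatal: /ç/ ~ /ʝ/
Uvular: /χ/ ~ /ʁ/
Velar: only /x/ (voiceless); no voiced partner.
So /x/ is the unpaired segment.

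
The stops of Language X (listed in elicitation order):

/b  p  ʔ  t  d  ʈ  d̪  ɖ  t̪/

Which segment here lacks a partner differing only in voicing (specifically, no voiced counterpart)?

Bilabial: /p/ ~ /b/
Dental: /t̪/ ~ /d̪/
Alveolar: /t/ ~ /d/
Retroflex: /ʈ/ ~ /ɖ/
Glottal: only /ʔ/ (voiceless); no voiced partner.
So /ʔ/ is the unpaired segment.

/ʔ/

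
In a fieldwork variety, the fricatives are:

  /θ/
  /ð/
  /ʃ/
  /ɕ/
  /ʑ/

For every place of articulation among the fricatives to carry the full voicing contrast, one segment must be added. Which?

/ʒ/

dental: voiceless /θ/, voiced /ð/.
postalveolar: voiceless /ʃ/, voiced —.
alveolo-palatal: voiceless /ɕ/, voiced /ʑ/.
The postalveolar row has no voiced member, so the gap is the voiced postalveolar fricative /ʒ/.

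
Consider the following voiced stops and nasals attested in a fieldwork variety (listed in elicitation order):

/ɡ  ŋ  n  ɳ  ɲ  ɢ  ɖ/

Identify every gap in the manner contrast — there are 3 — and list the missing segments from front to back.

/d/, /ɟ/, /ɴ/

place of articulation  oral stop  nasal   
alveolar          —         n       
retroflex         ɖ         ɳ       
palatal           —         ɲ       
velar             ɡ         ŋ       
uvular            ɢ         —       
Gaps, from front to back: alveolar lacks oral stop (/d/); palatal lacks oral stop (/ɟ/); uvular lacks nasal (/ɴ/).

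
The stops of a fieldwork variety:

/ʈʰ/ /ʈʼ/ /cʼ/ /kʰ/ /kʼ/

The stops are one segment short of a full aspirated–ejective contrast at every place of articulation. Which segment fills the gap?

/cʰ/

Aspirated: /ʈʰ/ (retroflex), /kʰ/ (velar).
Ejective: /ʈʼ/ (retroflex), /cʼ/ (palatal), /kʼ/ (velar).
The palatal row has no aspirated member, so the gap is the aspirated palatal stop /cʰ/.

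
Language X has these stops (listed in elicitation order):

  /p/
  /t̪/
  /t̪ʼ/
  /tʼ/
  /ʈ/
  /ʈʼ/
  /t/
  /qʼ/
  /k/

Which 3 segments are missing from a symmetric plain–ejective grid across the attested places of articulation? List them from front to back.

/pʼ/, /kʼ/, /q/

Plain: /p/ (bilabial), /t̪/ (dental), /t/ (alveolar), /ʈ/ (retroflex), /k/ (velar).
Ejective: /t̪ʼ/ (dental), /tʼ/ (alveolar), /ʈʼ/ (retroflex), /qʼ/ (uvular).
Gaps, from front to back: bilabial lacks ejective (/pʼ/); velar lacks ejective (/kʼ/); uvular lacks plain (/q/).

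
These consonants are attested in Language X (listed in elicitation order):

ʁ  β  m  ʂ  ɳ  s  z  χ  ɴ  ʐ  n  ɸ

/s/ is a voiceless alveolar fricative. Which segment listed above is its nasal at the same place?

/n/

The nasal at the same place is an alveolar nasal — in this inventory, /n/.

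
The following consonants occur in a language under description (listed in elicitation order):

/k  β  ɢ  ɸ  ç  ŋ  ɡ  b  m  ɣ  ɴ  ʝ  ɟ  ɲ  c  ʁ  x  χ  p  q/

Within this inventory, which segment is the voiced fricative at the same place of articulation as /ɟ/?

/ʝ/

/ɟ/ is a voiced palatal stop.
The voiced fricative at the same place is a voiced palatal fricative — in this inventory, /ʝ/.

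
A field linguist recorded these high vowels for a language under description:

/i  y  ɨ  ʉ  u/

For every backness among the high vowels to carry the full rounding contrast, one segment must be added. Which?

front: unrounded /i/, rounded /y/.
central: unrounded /ɨ/, rounded /ʉ/.
back: unrounded —, rounded /u/.
The back row has no unrounded member, so the gap is the back unrounded vowel /ɯ/.

/ɯ/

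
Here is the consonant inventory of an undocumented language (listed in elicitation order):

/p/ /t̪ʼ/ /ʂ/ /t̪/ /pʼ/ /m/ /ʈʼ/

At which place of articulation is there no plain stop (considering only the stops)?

retroflex

place of articulation  plain     ejective
bilabial          p         pʼ      
dental            t̪        t̪ʼ     
retroflex         —         ʈʼ      
Every place of articulation has a plain member except retroflex, where /ʈ/ would be expected.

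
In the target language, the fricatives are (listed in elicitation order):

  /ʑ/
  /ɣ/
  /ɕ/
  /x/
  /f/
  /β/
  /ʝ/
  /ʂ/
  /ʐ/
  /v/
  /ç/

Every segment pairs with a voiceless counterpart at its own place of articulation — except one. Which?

Labiodental: /f/ ~ /v/
Retroflex: /ʂ/ ~ /ʐ/
Alveolo-palatal: /ɕ/ ~ /ʑ/
Palatal: /ç/ ~ /ʝ/
Velar: /x/ ~ /ɣ/
Bilabial: only /β/ (voiced); no voiceless partner.
So /β/ is the unpaired segment.

/β/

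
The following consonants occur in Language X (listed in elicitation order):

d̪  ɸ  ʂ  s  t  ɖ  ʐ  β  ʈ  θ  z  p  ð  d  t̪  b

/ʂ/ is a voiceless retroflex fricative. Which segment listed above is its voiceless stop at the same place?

/ʈ/

The voiceless stop at the same place is a voiceless retroflex stop — in this inventory, /ʈ/.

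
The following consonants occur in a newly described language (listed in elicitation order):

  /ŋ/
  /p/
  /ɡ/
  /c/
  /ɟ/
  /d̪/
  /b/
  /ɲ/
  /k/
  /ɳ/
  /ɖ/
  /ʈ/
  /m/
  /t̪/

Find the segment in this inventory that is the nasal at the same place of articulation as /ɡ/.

/ŋ/

/ɡ/ is a voiced velar stop.
The nasal at the same place is a velar nasal — in this inventory, /ŋ/.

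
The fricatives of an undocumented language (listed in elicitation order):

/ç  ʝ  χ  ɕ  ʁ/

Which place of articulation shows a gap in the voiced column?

place of articulation  voiceless  voiced  
alveolo-palatal   ɕ         —       
palatal           ç         ʝ       
uvular            χ         ʁ       
Every place of articulation has a voiced member except alveolo-palatal, where /ʑ/ would be expected.

alveolo-palatal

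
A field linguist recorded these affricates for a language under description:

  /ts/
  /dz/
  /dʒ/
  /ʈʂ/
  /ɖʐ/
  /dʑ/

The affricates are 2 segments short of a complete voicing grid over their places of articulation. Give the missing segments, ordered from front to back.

/tʃ/, /tɕ/

place of articulation  voiceless  voiced  
alveolar          ts        dz      
postalveolar      —         dʒ      
retroflex         ʈʂ        ɖʐ      
alveolo-palatal   —         dʑ      
Gaps, from front to back: postalveolar lacks voiceless (/tʃ/); alveolo-palatal lacks voiceless (/tɕ/).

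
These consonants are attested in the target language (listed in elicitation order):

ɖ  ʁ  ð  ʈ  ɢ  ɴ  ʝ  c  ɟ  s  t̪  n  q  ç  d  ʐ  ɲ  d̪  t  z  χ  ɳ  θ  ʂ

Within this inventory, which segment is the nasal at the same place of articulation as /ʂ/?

/ʂ/ is a voiceless retroflex fricative.
The nasal at the same place is a retroflex nasal — in this inventory, /ɳ/.

/ɳ/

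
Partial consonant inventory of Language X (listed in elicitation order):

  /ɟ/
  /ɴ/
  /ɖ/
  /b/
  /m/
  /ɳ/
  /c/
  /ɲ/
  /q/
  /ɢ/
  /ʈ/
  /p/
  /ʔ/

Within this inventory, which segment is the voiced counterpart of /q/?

/ɢ/

/q/ is a voiceless uvular stop.
The voiced counterpart is a voiced uvular stop — in this inventory, /ɢ/.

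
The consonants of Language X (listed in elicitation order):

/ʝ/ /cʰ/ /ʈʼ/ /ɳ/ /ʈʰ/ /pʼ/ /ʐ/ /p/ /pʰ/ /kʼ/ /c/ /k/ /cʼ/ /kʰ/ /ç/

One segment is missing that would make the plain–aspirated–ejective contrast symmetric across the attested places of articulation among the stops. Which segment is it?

/ʈ/

place of articulation  plain     aspirated  ejective
bilabial          p         pʰ        pʼ      
retroflex         —         ʈʰ        ʈʼ      
palatal           c         cʰ        cʼ      
velar             k         kʰ        kʼ      
The retroflex row has no plain member, so the gap is the plain retroflex stop /ʈ/.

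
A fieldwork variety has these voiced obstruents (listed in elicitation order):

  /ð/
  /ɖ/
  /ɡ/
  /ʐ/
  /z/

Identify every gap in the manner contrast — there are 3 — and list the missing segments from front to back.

/d̪/, /d/, /ɣ/

Stop: /ɖ/ (retroflex), /ɡ/ (velar).
Fricative: /ð/ (dental), /z/ (alveolar), /ʐ/ (retroflex).
Gaps, from front to back: dental lacks stop (/d̪/); alveolar lacks stop (/d/); velar lacks fricative (/ɣ/).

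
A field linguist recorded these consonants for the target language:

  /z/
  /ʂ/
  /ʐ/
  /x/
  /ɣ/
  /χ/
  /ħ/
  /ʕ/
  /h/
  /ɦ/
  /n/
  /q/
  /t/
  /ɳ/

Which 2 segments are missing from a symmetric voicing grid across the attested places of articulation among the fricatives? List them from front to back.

alveolar: voiceless —, voiced /z/.
retroflex: voiceless /ʂ/, voiced /ʐ/.
velar: voiceless /x/, voiced /ɣ/.
uvular: voiceless /χ/, voiced —.
pharyngeal: voiceless /ħ/, voiced /ʕ/.
glottal: voiceless /h/, voiced /ɦ/.
Gaps, from front to back: alveolar lacks voiceless (/s/); uvular lacks voiced (/ʁ/).

/s/, /ʁ/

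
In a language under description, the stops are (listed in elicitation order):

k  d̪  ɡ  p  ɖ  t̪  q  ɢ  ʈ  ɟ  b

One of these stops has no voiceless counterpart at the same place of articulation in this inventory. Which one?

/ɟ/

Bilabial: /p/ ~ /b/
Dental: /t̪/ ~ /d̪/
Retroflex: /ʈ/ ~ /ɖ/
Velar: /k/ ~ /ɡ/
Uvular: /q/ ~ /ɢ/
Palatal: only /ɟ/ (voiced); no voiceless partner.
So /ɟ/ is the unpaired segment.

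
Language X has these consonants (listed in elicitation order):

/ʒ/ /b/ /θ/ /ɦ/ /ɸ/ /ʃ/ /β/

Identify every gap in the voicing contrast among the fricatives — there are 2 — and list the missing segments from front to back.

Voiceless: /ɸ/ (bilabial), /θ/ (dental), /ʃ/ (postalveolar).
Voiced: /β/ (bilabial), /ʒ/ (postalveolar), /ɦ/ (glottal).
Gaps, from front to back: dental lacks voiced (/ð/); glottal lacks voiceless (/h/).

/ð/, /h/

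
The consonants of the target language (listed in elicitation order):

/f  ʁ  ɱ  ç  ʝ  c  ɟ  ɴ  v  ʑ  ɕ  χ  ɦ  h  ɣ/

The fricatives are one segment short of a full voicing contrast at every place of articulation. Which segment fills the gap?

place of articulation  voiceless  voiced  
labiodental       f         v       
alveolo-palatal   ɕ         ʑ       
palatal           ç         ʝ       
velar             —         ɣ       
uvular            χ         ʁ       
glottal           h         ɦ       
The velar row has no voiceless member, so the gap is the voiceless velar fricative /x/.

/x/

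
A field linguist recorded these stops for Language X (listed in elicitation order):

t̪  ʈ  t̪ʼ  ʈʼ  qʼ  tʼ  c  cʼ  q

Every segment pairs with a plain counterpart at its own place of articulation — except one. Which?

Dental: /t̪/ ~ /t̪ʼ/
Retroflex: /ʈ/ ~ /ʈʼ/
Palatal: /c/ ~ /cʼ/
Uvular: /q/ ~ /qʼ/
Alveolar: only /tʼ/ (ejective); no plain partner.
So /tʼ/ is the unpaired segment.

/tʼ/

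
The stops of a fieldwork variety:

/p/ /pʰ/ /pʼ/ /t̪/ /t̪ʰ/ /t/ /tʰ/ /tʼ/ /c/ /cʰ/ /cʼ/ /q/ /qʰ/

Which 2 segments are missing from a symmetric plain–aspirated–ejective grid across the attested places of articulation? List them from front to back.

/t̪ʼ/, /qʼ/

place of articulation  plain     aspirated  ejective
bilabial          p         pʰ        pʼ      
dental            t̪        t̪ʰ       —       
alveolar          t         tʰ        tʼ      
palatal           c         cʰ        cʼ      
uvular            q         qʰ        —       
Gaps, from front to back: dental lacks ejective (/t̪ʼ/); uvular lacks ejective (/qʼ/).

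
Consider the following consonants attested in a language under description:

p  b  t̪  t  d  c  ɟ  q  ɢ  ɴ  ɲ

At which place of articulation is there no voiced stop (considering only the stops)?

dental

place of articulation  voiceless  voiced  
bilabial          p         b       
dental            t̪        —       
alveolar          t         d       
palatal           c         ɟ       
uvular            q         ɢ       
Every place of articulation has a voiced member except dental, where /d̪/ would be expected.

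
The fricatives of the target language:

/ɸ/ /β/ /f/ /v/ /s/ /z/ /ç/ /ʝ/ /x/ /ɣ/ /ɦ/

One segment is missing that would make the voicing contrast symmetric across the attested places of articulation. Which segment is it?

place of articulation  voiceless  voiced  
bilabial          ɸ         β       
labiodental       f         v       
alveolar          s         z       
palatal           ç         ʝ       
velar             x         ɣ       
glottal           —         ɦ       
The glottal row has no voiceless member, so the gap is the voiceless glottal fricative /h/.

/h/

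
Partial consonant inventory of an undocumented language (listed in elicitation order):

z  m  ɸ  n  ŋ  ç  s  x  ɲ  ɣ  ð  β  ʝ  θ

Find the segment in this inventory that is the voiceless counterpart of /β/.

/ɸ/

/β/ is a voiced bilabial fricative.
The voiceless counterpart is a voiceless bilabial fricative — in this inventory, /ɸ/.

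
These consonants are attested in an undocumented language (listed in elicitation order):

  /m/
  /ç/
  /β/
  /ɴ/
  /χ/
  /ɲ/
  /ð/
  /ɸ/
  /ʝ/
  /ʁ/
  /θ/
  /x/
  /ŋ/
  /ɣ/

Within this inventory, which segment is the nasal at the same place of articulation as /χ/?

/χ/ is a voiceless uvular fricative.
The nasal at the same place is an uvular nasal — in this inventory, /ɴ/.

/ɴ/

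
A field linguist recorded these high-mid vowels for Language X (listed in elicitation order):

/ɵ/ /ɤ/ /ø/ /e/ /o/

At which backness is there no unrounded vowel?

Unrounded: /e/ (front), /ɤ/ (back).
Rounded: /ø/ (front), /ɵ/ (central), /o/ (back).
Every backness has an unrounded member except central, where /ɘ/ would be expected.

central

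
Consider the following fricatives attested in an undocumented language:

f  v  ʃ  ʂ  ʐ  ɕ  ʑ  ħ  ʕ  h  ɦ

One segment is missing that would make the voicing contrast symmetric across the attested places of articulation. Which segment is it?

Voiceless: /f/ (labiodental), /ʃ/ (postalveolar), /ʂ/ (retroflex), /ɕ/ (alveolo-palatal), /ħ/ (pharyngeal), /h/ (glottal).
Voiced: /v/ (labiodental), /ʐ/ (retroflex), /ʑ/ (alveolo-palatal), /ʕ/ (pharyngeal), /ɦ/ (glottal).
The postalveolar row has no voiced member, so the gap is the voiced postalveolar fricative /ʒ/.

/ʒ/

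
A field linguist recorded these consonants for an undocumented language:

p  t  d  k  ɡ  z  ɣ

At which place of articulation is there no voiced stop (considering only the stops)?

place of articulation  voiceless  voiced  
bilabial          p         —       
alveolar          t         d       
velar             k         ɡ       
Every place of articulation has a voiced member except bilabial, where /b/ would be expected.

bilabial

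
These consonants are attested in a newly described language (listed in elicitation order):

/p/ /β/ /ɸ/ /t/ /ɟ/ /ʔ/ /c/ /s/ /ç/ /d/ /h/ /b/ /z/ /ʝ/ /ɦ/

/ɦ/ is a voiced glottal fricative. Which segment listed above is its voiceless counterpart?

The voiceless counterpart is a voiceless glottal fricative — in this inventory, /h/.

/h/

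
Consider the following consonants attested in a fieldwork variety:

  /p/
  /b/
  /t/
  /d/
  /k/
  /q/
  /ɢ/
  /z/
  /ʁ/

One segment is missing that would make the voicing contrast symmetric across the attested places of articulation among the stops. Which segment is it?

place of articulation  voiceless  voiced  
bilabial          p         b       
alveolar          t         d       
velar             k         —       
uvular            q         ɢ       
The velar row has no voiced member, so the gap is the voiced velar stop /ɡ/.

/ɡ/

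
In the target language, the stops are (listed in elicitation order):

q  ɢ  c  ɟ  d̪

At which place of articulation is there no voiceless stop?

dental

place of articulation  voiceless  voiced  
dental            —         d̪      
palatal           c         ɟ       
uvular            q         ɢ       
Every place of articulation has a voiceless member except dental, where /t̪/ would be expected.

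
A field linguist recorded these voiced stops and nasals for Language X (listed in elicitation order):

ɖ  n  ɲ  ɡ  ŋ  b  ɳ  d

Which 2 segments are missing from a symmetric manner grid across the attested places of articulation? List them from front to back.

/m/, /ɟ/

bilabial: oral stop /b/, nasal —.
alveolar: oral stop /d/, nasal /n/.
retroflex: oral stop /ɖ/, nasal /ɳ/.
palatal: oral stop —, nasal /ɲ/.
velar: oral stop /ɡ/, nasal /ŋ/.
Gaps, from front to back: bilabial lacks nasal (/m/); palatal lacks oral stop (/ɟ/).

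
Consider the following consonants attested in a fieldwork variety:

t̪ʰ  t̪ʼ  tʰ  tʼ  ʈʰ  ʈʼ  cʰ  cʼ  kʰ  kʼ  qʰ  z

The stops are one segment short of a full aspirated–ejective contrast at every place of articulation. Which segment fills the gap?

place of articulation  aspirated  ejective
dental            t̪ʰ       t̪ʼ     
alveolar          tʰ        tʼ      
retroflex         ʈʰ        ʈʼ      
palatal           cʰ        cʼ      
velar             kʰ        kʼ      
uvular            qʰ        —       
The uvular row has no ejective member, so the gap is the ejective uvular stop /qʼ/.

/qʼ/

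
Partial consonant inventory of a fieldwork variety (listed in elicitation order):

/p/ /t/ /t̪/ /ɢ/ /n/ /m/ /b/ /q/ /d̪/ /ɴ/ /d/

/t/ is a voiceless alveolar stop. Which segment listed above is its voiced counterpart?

/d/

The voiced counterpart is a voiced alveolar stop — in this inventory, /d/.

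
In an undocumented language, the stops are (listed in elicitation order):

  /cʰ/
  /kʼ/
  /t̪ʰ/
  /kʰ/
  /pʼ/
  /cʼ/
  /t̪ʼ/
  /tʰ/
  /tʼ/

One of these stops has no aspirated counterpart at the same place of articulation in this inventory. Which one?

Dental: /t̪ʰ/ ~ /t̪ʼ/
Alveolar: /tʰ/ ~ /tʼ/
Palatal: /cʰ/ ~ /cʼ/
Velar: /kʰ/ ~ /kʼ/
Bilabial: only /pʼ/ (ejective); no aspirated partner.
So /pʼ/ is the unpaired segment.

/pʼ/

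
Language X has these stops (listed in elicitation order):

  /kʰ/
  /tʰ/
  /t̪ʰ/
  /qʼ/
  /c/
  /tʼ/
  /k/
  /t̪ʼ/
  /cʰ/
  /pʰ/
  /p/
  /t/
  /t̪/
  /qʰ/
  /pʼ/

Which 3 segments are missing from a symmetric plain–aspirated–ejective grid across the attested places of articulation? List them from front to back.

place of articulation  plain     aspirated  ejective
bilabial          p         pʰ        pʼ      
dental            t̪        t̪ʰ       t̪ʼ     
alveolar          t         tʰ        tʼ      
palatal           c         cʰ        —       
velar             k         kʰ        —       
uvular            —         qʰ        qʼ      
Gaps, from front to back: palatal lacks ejective (/cʼ/); velar lacks ejective (/kʼ/); uvular lacks plain (/q/).

/cʼ/, /kʼ/, /q/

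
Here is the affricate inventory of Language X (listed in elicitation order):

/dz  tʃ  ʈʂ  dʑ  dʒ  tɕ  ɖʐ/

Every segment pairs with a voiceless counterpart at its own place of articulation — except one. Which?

/dz/

Postalveolar: /tʃ/ ~ /dʒ/
Retroflex: /ʈʂ/ ~ /ɖʐ/
Alveolo-palatal: /tɕ/ ~ /dʑ/
Alveolar: only /dz/ (voiced); no voiceless partner.
So /dz/ is the unpaired segment.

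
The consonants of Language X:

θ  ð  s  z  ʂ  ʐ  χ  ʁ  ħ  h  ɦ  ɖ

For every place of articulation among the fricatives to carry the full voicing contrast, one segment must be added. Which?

dental: voiceless /θ/, voiced /ð/.
alveolar: voiceless /s/, voiced /z/.
retroflex: voiceless /ʂ/, voiced /ʐ/.
uvular: voiceless /χ/, voiced /ʁ/.
pharyngeal: voiceless /ħ/, voiced —.
glottal: voiceless /h/, voiced /ɦ/.
The pharyngeal row has no voiced member, so the gap is the voiced pharyngeal fricative /ʕ/.

/ʕ/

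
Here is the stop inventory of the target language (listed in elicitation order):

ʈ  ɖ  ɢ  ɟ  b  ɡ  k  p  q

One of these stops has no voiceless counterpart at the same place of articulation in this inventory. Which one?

Bilabial: /p/ ~ /b/
Retroflex: /ʈ/ ~ /ɖ/
Velar: /k/ ~ /ɡ/
Uvular: /q/ ~ /ɢ/
Palatal: only /ɟ/ (voiced); no voiceless partner.
So /ɟ/ is the unpaired segment.

/ɟ/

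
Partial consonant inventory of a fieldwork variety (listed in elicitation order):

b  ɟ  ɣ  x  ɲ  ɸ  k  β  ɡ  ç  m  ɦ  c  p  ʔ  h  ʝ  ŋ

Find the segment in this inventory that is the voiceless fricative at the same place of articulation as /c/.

/ç/

/c/ is a voiceless palatal stop.
The voiceless fricative at the same place is a voiceless palatal fricative — in this inventory, /ç/.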